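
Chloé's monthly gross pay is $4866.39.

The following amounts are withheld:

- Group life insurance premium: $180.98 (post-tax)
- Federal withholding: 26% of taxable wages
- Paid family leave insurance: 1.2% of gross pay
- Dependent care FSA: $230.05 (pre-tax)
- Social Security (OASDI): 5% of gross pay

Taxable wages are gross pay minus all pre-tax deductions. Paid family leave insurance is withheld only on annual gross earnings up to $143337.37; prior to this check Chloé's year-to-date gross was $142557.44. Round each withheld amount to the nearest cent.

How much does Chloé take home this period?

$2997.23

Dependent care FSA: $230.05
Taxable wages = $4866.39 − $230.05 = $4636.34
Federal withholding: $4636.34 × 0.26 = $1205.45
Social Security (OASDI): $4866.39 × 0.05 = $243.32
Paid family leave insurance: only $143337.37 − $142557.44 = $779.93 of this check is subject → $779.93 × 0.012 = $9.36
Group life insurance premium: $180.98
Total deductions = $230.05 + $1205.45 + $243.32 + $9.36 + $180.98 = $1869.16
Net pay = $4866.39 − $1869.16 = $2997.23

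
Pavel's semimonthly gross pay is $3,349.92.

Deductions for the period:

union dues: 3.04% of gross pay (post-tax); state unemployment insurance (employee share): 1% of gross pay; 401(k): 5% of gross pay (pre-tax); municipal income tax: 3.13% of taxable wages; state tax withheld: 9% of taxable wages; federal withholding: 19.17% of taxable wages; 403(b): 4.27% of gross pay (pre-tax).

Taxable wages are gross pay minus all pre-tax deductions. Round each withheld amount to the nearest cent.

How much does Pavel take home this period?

403(b): $3,349.92 × 0.0427 = $143.04
401(k): $3,349.92 × 0.05 = $167.50
Pre-tax total = $143.04 + $167.50 = $310.54
Taxable wages = $3,349.92 − $310.54 = $3,039.38
State tax withheld: $3,039.38 × 0.09 = $273.54
Municipal income tax: $3,039.38 × 0.0313 = $95.13
Federal withholding: $3,039.38 × 0.1917 = $582.65
State unemployment insurance (employee share): $3,349.92 × 0.01 = $33.50
Union dues: $3,349.92 × 0.0304 = $101.84
Total deductions = $143.04 + $167.50 + $273.54 + $95.13 + $582.65 + $33.50 + $101.84 = $1,397.20
Net pay = $3,349.92 − $1,397.20 = $1,952.72

$1,952.72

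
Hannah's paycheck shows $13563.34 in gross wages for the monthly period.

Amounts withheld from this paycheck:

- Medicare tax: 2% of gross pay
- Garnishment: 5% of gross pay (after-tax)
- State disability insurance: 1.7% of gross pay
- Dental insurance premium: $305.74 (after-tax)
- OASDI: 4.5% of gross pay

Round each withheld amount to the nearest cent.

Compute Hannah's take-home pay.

Medicare tax: $13563.34 × 0.02 = $271.27
State disability insurance: $13563.34 × 0.017 = $230.58
OASDI: $13563.34 × 0.045 = $610.35
Garnishment: $13563.34 × 0.05 = $678.17
Dental insurance premium: $305.74
Total deductions = $271.27 + $230.58 + $610.35 + $678.17 + $305.74 = $2096.11
Net pay = $13563.34 − $2096.11 = $11467.23

$11467.23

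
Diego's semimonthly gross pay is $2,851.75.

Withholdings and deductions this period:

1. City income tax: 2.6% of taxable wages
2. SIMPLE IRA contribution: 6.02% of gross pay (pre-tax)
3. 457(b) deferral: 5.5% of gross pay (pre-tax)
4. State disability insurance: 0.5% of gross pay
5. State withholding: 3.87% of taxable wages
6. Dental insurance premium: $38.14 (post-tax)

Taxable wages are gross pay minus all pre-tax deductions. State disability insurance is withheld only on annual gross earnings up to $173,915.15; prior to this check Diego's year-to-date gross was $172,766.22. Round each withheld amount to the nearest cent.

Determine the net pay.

$2,316.09

SIMPLE IRA contribution: $2,851.75 × 0.0602 = $171.68
457(b) deferral: $2,851.75 × 0.055 = $156.85
Pre-tax total = $171.68 + $156.85 = $328.53
Taxable wages = $2,851.75 − $328.53 = $2,523.22
State withholding: $2,523.22 × 0.0387 = $97.65
City income tax: $2,523.22 × 0.026 = $65.60
State disability insurance: only $173,915.15 − $172,766.22 = $1,148.93 of this check is subject → $1,148.93 × 0.005 = $5.74
Dental insurance premium: $38.14
Total deductions = $171.68 + $156.85 + $97.65 + $65.60 + $5.74 + $38.14 = $535.66
Net pay = $2,851.75 − $535.66 = $2,316.09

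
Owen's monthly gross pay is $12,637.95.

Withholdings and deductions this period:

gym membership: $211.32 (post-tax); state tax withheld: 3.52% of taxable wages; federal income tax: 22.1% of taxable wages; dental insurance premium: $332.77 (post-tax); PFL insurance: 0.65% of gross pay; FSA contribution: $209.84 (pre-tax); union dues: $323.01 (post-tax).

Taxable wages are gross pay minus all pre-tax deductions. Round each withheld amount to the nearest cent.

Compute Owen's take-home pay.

$8,294.78

FSA contribution: $209.84
Taxable wages = $12,637.95 − $209.84 = $12,428.11
Federal income tax: $12,428.11 × 0.221 = $2,746.61
State tax withheld: $12,428.11 × 0.0352 = $437.47
PFL insurance: $12,637.95 × 0.0065 = $82.15
Union dues: $323.01
Gym membership: $211.32
Dental insurance premium: $332.77
Total deductions = $209.84 + $2,746.61 + $437.47 + $82.15 + $323.01 + $211.32 + $332.77 = $4,343.17
Net pay = $12,637.95 − $4,343.17 = $8,294.78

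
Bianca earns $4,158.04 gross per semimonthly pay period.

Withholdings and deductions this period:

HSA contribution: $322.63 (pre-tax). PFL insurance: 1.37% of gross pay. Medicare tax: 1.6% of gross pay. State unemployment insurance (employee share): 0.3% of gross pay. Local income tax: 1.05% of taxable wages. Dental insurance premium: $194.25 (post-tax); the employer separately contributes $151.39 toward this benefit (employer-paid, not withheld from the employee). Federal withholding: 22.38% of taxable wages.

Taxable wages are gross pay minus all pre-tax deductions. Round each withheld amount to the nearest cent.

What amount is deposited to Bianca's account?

HSA contribution: $322.63
Taxable wages = $4,158.04 − $322.63 = $3,835.41
Local income tax: $3,835.41 × 0.0105 = $40.27
Federal withholding: $3,835.41 × 0.2238 = $858.36
State unemployment insurance (employee share): $4,158.04 × 0.003 = $12.47
Medicare tax: $4,158.04 × 0.016 = $66.53
PFL insurance: $4,158.04 × 0.0137 = $56.97
Dental insurance premium: $194.25
(Employer's $151.39 toward dental insurance premium is not withheld from the employee.)
Total deductions = $322.63 + $40.27 + $858.36 + $12.47 + $66.53 + $56.97 + $194.25 = $1,551.48
Net pay = $4,158.04 − $1,551.48 = $2,606.56

$2,606.56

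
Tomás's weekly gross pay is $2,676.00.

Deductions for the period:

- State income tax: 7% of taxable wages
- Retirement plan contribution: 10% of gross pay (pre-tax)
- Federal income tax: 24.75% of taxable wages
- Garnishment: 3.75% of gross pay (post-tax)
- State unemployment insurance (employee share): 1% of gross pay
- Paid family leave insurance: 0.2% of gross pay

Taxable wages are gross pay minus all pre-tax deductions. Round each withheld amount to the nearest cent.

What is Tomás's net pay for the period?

$1,511.27

Retirement plan contribution: $2,676.00 × 0.1 = $267.60
Taxable wages = $2,676.00 − $267.60 = $2,408.40
Federal income tax: $2,408.40 × 0.2475 = $596.08
State income tax: $2,408.40 × 0.07 = $168.59
Paid family leave insurance: $2,676.00 × 0.002 = $5.35
State unemployment insurance (employee share): $2,676.00 × 0.01 = $26.76
Garnishment: $2,676.00 × 0.0375 = $100.35
Total deductions = $267.60 + $596.08 + $168.59 + $5.35 + $26.76 + $100.35 = $1,164.73
Net pay = $2,676.00 − $1,164.73 = $1,511.27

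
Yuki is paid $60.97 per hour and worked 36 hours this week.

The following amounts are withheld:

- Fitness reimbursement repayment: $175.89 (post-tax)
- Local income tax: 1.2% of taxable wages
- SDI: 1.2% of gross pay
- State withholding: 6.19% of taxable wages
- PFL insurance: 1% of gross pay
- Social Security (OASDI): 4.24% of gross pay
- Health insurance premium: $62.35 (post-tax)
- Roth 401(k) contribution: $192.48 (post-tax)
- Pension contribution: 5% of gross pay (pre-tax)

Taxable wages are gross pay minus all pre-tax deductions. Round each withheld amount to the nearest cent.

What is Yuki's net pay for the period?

Gross pay: 36 × $60.97 = $2,194.92
Pension contribution: $2,194.92 × 0.05 = $109.75
Taxable wages = $2,194.92 − $109.75 = $2,085.17
State withholding: $2,085.17 × 0.0619 = $129.07
Local income tax: $2,085.17 × 0.012 = $25.02
PFL insurance: $2,194.92 × 0.01 = $21.95
Social Security (OASDI): $2,194.92 × 0.0424 = $93.06
SDI: $2,194.92 × 0.012 = $26.34
Fitness reimbursement repayment: $175.89
Health insurance premium: $62.35
Roth 401(k) contribution: $192.48
Total deductions = $109.75 + $129.07 + $25.02 + $21.95 + $93.06 + $26.34 + $175.89 + $62.35 + $192.48 = $835.91
Net pay = $2,194.92 − $835.91 = $1,359.01

$1,359.01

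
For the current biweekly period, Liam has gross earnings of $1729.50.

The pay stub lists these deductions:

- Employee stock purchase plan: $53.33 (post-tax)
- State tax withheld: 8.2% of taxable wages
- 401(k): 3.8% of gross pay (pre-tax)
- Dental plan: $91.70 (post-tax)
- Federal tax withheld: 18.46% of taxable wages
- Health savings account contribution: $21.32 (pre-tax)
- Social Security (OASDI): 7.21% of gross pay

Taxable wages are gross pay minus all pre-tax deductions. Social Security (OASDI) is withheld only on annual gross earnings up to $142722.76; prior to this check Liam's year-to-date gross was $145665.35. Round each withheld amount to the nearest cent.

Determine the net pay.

401(k): $1729.50 × 0.038 = $65.72
Health savings account contribution: $21.32
Pre-tax total = $65.72 + $21.32 = $87.04
Taxable wages = $1729.50 − $87.04 = $1642.46
Federal tax withheld: $1642.46 × 0.1846 = $303.20
State tax withheld: $1642.46 × 0.082 = $134.68
Social Security (OASDI): annual cap $142722.76 already reached (YTD $145665.35), so $0.00
Employee stock purchase plan: $53.33
Dental plan: $91.70
Total deductions = $65.72 + $21.32 + $303.20 + $134.68 + $0.00 + $53.33 + $91.70 = $669.95
Net pay = $1729.50 − $669.95 = $1059.55

$1059.55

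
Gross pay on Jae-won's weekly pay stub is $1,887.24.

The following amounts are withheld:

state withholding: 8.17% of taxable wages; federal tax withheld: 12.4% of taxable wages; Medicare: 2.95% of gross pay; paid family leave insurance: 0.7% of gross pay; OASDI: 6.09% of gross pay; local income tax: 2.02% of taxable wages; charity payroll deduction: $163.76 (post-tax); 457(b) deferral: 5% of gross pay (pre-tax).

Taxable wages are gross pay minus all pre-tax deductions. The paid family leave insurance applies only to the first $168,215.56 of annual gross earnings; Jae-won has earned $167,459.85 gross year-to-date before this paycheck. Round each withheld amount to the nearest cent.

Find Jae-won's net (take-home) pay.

$1,048.21

457(b) deferral: $1,887.24 × 0.05 = $94.36
Taxable wages = $1,887.24 − $94.36 = $1,792.88
Local income tax: $1,792.88 × 0.0202 = $36.22
State withholding: $1,792.88 × 0.0817 = $146.48
Federal tax withheld: $1,792.88 × 0.124 = $222.32
Paid family leave insurance: only $168,215.56 − $167,459.85 = $755.71 of this check is subject → $755.71 × 0.007 = $5.29
OASDI: $1,887.24 × 0.0609 = $114.93
Medicare: $1,887.24 × 0.0295 = $55.67
Charity payroll deduction: $163.76
Total deductions = $94.36 + $36.22 + $146.48 + $222.32 + $5.29 + $114.93 + $55.67 + $163.76 = $839.03
Net pay = $1,887.24 − $839.03 = $1,048.21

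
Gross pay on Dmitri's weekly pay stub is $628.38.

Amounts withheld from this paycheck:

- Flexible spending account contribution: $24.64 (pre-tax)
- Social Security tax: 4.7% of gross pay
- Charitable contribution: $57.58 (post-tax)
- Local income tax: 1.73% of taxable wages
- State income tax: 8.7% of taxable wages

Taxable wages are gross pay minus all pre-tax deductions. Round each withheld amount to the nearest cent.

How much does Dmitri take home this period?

$453.66

Flexible spending account contribution: $24.64
Taxable wages = $628.38 − $24.64 = $603.74
Local income tax: $603.74 × 0.0173 = $10.44
State income tax: $603.74 × 0.087 = $52.53
Social Security tax: $628.38 × 0.047 = $29.53
Charitable contribution: $57.58
Total deductions = $24.64 + $10.44 + $52.53 + $29.53 + $57.58 = $174.72
Net pay = $628.38 − $174.72 = $453.66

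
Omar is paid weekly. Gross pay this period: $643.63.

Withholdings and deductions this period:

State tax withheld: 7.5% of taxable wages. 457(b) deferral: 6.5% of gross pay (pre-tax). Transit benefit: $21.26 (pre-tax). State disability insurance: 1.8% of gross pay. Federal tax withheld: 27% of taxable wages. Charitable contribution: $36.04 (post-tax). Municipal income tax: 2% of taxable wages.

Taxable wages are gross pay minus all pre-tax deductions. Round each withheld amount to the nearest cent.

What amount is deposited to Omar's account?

Transit benefit: $21.26
457(b) deferral: $643.63 × 0.065 = $41.84
Pre-tax total = $21.26 + $41.84 = $63.10
Taxable wages = $643.63 − $63.10 = $580.53
Federal tax withheld: $580.53 × 0.27 = $156.74
State tax withheld: $580.53 × 0.075 = $43.54
Municipal income tax: $580.53 × 0.02 = $11.61
State disability insurance: $643.63 × 0.018 = $11.59
Charitable contribution: $36.04
Total deductions = $21.26 + $41.84 + $156.74 + $43.54 + $11.61 + $11.59 + $36.04 = $322.62
Net pay = $643.63 − $322.62 = $321.01

$321.01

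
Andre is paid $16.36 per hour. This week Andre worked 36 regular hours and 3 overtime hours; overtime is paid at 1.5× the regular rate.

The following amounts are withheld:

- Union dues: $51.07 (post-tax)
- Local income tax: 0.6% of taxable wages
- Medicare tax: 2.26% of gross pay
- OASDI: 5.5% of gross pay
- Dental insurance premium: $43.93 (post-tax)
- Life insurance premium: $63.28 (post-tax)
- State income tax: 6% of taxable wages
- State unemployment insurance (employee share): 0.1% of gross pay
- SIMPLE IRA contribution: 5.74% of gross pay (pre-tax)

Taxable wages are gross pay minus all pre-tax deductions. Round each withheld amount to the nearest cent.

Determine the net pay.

$372.98

Regular pay: 36 × $16.36 = $588.96
Overtime pay: 3 × $16.36 × 1.5 = $73.62
Gross pay = $588.96 + $73.62 = $662.58
SIMPLE IRA contribution: $662.58 × 0.0574 = $38.03
Taxable wages = $662.58 − $38.03 = $624.55
Local income tax: $624.55 × 0.006 = $3.75
State income tax: $624.55 × 0.06 = $37.47
Medicare tax: $662.58 × 0.0226 = $14.97
OASDI: $662.58 × 0.055 = $36.44
State unemployment insurance (employee share): $662.58 × 0.001 = $0.66
Life insurance premium: $63.28
Dental insurance premium: $43.93
Union dues: $51.07
Total deductions = $38.03 + $3.75 + $37.47 + $14.97 + $36.44 + $0.66 + $63.28 + $43.93 + $51.07 = $289.60
Net pay = $662.58 − $289.60 = $372.98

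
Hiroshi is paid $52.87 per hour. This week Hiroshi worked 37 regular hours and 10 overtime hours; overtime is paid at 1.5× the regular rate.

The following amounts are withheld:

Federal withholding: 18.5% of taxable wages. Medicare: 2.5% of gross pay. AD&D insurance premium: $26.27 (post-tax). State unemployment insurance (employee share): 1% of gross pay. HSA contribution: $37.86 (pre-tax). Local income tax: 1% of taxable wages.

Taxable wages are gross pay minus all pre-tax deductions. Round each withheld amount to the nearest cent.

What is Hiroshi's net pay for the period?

Regular pay: 37 × $52.87 = $1,956.19
Overtime pay: 10 × $52.87 × 1.5 = $793.05
Gross pay = $1,956.19 + $793.05 = $2,749.24
HSA contribution: $37.86
Taxable wages = $2,749.24 − $37.86 = $2,711.38
Local income tax: $2,711.38 × 0.01 = $27.11
Federal withholding: $2,711.38 × 0.185 = $501.61
State unemployment insurance (employee share): $2,749.24 × 0.01 = $27.49
Medicare: $2,749.24 × 0.025 = $68.73
AD&D insurance premium: $26.27
Total deductions = $37.86 + $27.11 + $501.61 + $27.49 + $68.73 + $26.27 = $689.07
Net pay = $2,749.24 − $689.07 = $2,060.17

$2,060.17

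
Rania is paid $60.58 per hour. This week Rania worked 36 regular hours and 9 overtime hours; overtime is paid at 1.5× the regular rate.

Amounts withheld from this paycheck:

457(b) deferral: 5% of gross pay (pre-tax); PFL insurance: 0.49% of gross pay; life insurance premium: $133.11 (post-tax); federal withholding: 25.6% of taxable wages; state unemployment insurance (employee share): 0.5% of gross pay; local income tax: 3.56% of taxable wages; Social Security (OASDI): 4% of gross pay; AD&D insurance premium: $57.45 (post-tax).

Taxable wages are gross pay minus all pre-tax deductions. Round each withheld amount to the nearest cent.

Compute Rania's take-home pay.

$1,677.87

Regular pay: 36 × $60.58 = $2,180.88
Overtime pay: 9 × $60.58 × 1.5 = $817.83
Gross pay = $2,180.88 + $817.83 = $2,998.71
457(b) deferral: $2,998.71 × 0.05 = $149.94
Taxable wages = $2,998.71 − $149.94 = $2,848.77
Local income tax: $2,848.77 × 0.0356 = $101.42
Federal withholding: $2,848.77 × 0.256 = $729.29
State unemployment insurance (employee share): $2,998.71 × 0.005 = $14.99
PFL insurance: $2,998.71 × 0.0049 = $14.69
Social Security (OASDI): $2,998.71 × 0.04 = $119.95
Life insurance premium: $133.11
AD&D insurance premium: $57.45
Total deductions = $149.94 + $101.42 + $729.29 + $14.99 + $14.69 + $119.95 + $133.11 + $57.45 = $1,320.84
Net pay = $2,998.71 − $1,320.84 = $1,677.87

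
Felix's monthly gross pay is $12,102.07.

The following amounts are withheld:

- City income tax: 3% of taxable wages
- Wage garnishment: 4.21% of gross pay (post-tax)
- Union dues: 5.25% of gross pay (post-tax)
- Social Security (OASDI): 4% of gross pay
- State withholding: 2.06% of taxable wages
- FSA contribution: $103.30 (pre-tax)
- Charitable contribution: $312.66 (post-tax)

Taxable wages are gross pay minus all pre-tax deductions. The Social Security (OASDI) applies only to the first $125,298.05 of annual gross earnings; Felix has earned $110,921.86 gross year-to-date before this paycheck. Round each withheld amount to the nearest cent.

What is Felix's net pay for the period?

$9,450.04

FSA contribution: $103.30
Taxable wages = $12,102.07 − $103.30 = $11,998.77
State withholding: $11,998.77 × 0.0206 = $247.17
City income tax: $11,998.77 × 0.03 = $359.96
Social Security (OASDI): cap not yet reached, full $12,102.07 is subject → $12,102.07 × 0.04 = $484.08
Union dues: $12,102.07 × 0.0525 = $635.36
Wage garnishment: $12,102.07 × 0.0421 = $509.50
Charitable contribution: $312.66
Total deductions = $103.30 + $247.17 + $359.96 + $484.08 + $635.36 + $509.50 + $312.66 = $2,652.03
Net pay = $12,102.07 − $2,652.03 = $9,450.04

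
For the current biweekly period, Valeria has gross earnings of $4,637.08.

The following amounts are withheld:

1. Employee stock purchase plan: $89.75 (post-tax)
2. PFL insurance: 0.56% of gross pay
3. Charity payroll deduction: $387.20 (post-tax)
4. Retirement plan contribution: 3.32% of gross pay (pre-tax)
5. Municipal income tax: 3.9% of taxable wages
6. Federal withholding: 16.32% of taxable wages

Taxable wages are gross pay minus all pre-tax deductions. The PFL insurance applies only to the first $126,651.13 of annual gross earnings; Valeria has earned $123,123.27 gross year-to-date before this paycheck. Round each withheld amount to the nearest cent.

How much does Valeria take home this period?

$3,079.93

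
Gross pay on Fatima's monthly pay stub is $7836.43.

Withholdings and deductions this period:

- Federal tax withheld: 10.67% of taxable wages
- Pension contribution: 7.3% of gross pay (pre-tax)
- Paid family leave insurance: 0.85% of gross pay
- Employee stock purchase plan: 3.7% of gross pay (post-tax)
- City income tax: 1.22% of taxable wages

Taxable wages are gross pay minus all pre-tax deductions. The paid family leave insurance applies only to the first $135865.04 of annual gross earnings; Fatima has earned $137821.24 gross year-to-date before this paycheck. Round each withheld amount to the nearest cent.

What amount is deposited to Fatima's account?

Pension contribution: $7836.43 × 0.073 = $572.06
Taxable wages = $7836.43 − $572.06 = $7264.37
City income tax: $7264.37 × 0.0122 = $88.63
Federal tax withheld: $7264.37 × 0.1067 = $775.11
Paid family leave insurance: annual cap $135865.04 already reached (YTD $137821.24), so $0.00
Employee stock purchase plan: $7836.43 × 0.037 = $289.95
Total deductions = $572.06 + $88.63 + $775.11 + $0.00 + $289.95 = $1725.75
Net pay = $7836.43 − $1725.75 = $6110.68

$6110.68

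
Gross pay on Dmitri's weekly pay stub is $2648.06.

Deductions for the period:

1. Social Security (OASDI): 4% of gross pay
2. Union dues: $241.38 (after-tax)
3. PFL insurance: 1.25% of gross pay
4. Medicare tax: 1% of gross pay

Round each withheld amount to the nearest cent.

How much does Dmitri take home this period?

$2241.18

Social Security (OASDI): $2648.06 × 0.04 = $105.92
Medicare tax: $2648.06 × 0.01 = $26.48
PFL insurance: $2648.06 × 0.0125 = $33.10
Union dues: $241.38
Total deductions = $105.92 + $26.48 + $33.10 + $241.38 = $406.88
Net pay = $2648.06 − $406.88 = $2241.18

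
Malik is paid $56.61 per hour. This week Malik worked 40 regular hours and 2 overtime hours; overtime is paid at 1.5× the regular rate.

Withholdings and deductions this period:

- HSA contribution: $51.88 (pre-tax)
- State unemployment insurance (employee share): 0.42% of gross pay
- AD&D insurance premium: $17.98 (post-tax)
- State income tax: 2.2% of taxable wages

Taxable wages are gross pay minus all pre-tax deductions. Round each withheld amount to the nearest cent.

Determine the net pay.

$2301.74

Regular pay: 40 × $56.61 = $2264.40
Overtime pay: 2 × $56.61 × 1.5 = $169.83
Gross pay = $2264.40 + $169.83 = $2434.23
HSA contribution: $51.88
Taxable wages = $2434.23 − $51.88 = $2382.35
State income tax: $2382.35 × 0.022 = $52.41
State unemployment insurance (employee share): $2434.23 × 0.0042 = $10.22
AD&D insurance premium: $17.98
Total deductions = $51.88 + $52.41 + $10.22 + $17.98 = $132.49
Net pay = $2434.23 − $132.49 = $2301.74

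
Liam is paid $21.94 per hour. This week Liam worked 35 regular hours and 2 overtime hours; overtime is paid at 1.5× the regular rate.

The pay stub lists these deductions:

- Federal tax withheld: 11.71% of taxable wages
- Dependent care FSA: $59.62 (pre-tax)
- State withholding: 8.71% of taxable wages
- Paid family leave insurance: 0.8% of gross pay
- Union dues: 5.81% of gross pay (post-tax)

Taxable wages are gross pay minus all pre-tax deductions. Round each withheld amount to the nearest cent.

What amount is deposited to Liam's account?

Regular pay: 35 × $21.94 = $767.90
Overtime pay: 2 × $21.94 × 1.5 = $65.82
Gross pay = $767.90 + $65.82 = $833.72
Dependent care FSA: $59.62
Taxable wages = $833.72 − $59.62 = $774.10
Federal tax withheld: $774.10 × 0.1171 = $90.65
State withholding: $774.10 × 0.0871 = $67.42
Paid family leave insurance: $833.72 × 0.008 = $6.67
Union dues: $833.72 × 0.0581 = $48.44
Total deductions = $59.62 + $90.65 + $67.42 + $6.67 + $48.44 = $272.80
Net pay = $833.72 − $272.80 = $560.92

$560.92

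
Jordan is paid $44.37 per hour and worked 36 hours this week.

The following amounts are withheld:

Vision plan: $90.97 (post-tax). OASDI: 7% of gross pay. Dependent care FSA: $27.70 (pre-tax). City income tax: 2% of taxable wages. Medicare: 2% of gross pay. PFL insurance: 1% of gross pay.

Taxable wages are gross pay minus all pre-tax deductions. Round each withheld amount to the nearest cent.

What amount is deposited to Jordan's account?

Gross pay: 36 × $44.37 = $1,597.32
Dependent care FSA: $27.70
Taxable wages = $1,597.32 − $27.70 = $1,569.62
City income tax: $1,569.62 × 0.02 = $31.39
Medicare: $1,597.32 × 0.02 = $31.95
PFL insurance: $1,597.32 × 0.01 = $15.97
OASDI: $1,597.32 × 0.07 = $111.81
Vision plan: $90.97
Total deductions = $27.70 + $31.39 + $31.95 + $15.97 + $111.81 + $90.97 = $309.79
Net pay = $1,597.32 − $309.79 = $1,287.53

$1,287.53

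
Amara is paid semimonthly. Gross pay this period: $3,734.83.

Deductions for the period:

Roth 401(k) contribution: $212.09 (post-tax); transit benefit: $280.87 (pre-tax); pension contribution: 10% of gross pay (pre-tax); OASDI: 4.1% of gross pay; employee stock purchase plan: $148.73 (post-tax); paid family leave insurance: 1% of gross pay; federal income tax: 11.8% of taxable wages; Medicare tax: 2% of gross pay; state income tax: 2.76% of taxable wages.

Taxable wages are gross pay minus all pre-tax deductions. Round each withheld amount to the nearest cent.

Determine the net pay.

$2,005.96

Pension contribution: $3,734.83 × 0.1 = $373.48
Transit benefit: $280.87
Pre-tax total = $373.48 + $280.87 = $654.35
Taxable wages = $3,734.83 − $654.35 = $3,080.48
Federal income tax: $3,080.48 × 0.118 = $363.50
State income tax: $3,080.48 × 0.0276 = $85.02
Paid family leave insurance: $3,734.83 × 0.01 = $37.35
OASDI: $3,734.83 × 0.041 = $153.13
Medicare tax: $3,734.83 × 0.02 = $74.70
Employee stock purchase plan: $148.73
Roth 401(k) contribution: $212.09
Total deductions = $373.48 + $280.87 + $363.50 + $85.02 + $37.35 + $153.13 + $74.70 + $148.73 + $212.09 = $1,728.87
Net pay = $3,734.83 − $1,728.87 = $2,005.96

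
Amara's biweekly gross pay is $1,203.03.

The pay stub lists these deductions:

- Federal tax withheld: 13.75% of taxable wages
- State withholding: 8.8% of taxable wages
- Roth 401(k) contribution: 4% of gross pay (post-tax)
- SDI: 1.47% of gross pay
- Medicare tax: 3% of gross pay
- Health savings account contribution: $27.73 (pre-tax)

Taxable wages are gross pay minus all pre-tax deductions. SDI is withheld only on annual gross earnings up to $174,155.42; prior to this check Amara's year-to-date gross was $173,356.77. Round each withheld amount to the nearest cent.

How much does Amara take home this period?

Health savings account contribution: $27.73
Taxable wages = $1,203.03 − $27.73 = $1,175.30
Federal tax withheld: $1,175.30 × 0.1375 = $161.60
State withholding: $1,175.30 × 0.088 = $103.43
Medicare tax: $1,203.03 × 0.03 = $36.09
SDI: only $174,155.42 − $173,356.77 = $798.65 of this check is subject → $798.65 × 0.0147 = $11.74
Roth 401(k) contribution: $1,203.03 × 0.04 = $48.12
Total deductions = $27.73 + $161.60 + $103.43 + $36.09 + $11.74 + $48.12 = $388.71
Net pay = $1,203.03 − $388.71 = $814.32

$814.32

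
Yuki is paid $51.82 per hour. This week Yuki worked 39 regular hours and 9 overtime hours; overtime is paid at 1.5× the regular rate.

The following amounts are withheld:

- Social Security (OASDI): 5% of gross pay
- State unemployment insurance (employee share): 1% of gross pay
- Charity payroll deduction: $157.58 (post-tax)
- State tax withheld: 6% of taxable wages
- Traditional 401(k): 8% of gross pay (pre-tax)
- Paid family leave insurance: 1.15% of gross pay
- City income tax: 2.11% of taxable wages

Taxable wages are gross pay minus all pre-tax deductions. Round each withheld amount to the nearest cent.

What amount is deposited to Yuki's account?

Regular pay: 39 × $51.82 = $2,020.98
Overtime pay: 9 × $51.82 × 1.5 = $699.57
Gross pay = $2,020.98 + $699.57 = $2,720.55
Traditional 401(k): $2,720.55 × 0.08 = $217.64
Taxable wages = $2,720.55 − $217.64 = $2,502.91
State tax withheld: $2,502.91 × 0.06 = $150.17
City income tax: $2,502.91 × 0.0211 = $52.81
Social Security (OASDI): $2,720.55 × 0.05 = $136.03
State unemployment insurance (employee share): $2,720.55 × 0.01 = $27.21
Paid family leave insurance: $2,720.55 × 0.0115 = $31.29
Charity payroll deduction: $157.58
Total deductions = $217.64 + $150.17 + $52.81 + $136.03 + $27.21 + $31.29 + $157.58 = $772.73
Net pay = $2,720.55 − $772.73 = $1,947.82

$1,947.82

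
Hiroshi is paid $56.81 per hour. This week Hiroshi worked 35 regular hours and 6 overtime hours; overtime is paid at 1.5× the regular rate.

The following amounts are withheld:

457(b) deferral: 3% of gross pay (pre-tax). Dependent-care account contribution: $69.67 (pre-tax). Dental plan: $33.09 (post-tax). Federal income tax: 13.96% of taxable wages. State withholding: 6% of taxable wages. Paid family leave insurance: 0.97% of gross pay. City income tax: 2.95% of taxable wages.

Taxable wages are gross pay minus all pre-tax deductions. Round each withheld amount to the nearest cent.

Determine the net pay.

$1,758.11

Regular pay: 35 × $56.81 = $1,988.35
Overtime pay: 6 × $56.81 × 1.5 = $511.29
Gross pay = $1,988.35 + $511.29 = $2,499.64
457(b) deferral: $2,499.64 × 0.03 = $74.99
Dependent-care account contribution: $69.67
Pre-tax total = $74.99 + $69.67 = $144.66
Taxable wages = $2,499.64 − $144.66 = $2,354.98
State withholding: $2,354.98 × 0.06 = $141.30
Federal income tax: $2,354.98 × 0.1396 = $328.76
City income tax: $2,354.98 × 0.0295 = $69.47
Paid family leave insurance: $2,499.64 × 0.0097 = $24.25
Dental plan: $33.09
Total deductions = $74.99 + $69.67 + $141.30 + $328.76 + $69.47 + $24.25 + $33.09 = $741.53
Net pay = $2,499.64 − $741.53 = $1,758.11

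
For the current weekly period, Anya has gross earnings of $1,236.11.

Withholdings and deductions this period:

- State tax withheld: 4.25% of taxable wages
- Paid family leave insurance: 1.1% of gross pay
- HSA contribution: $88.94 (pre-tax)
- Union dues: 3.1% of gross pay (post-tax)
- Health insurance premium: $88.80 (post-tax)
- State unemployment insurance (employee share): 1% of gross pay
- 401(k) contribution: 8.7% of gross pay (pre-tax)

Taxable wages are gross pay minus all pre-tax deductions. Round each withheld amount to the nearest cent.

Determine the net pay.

$842.37

401(k) contribution: $1,236.11 × 0.087 = $107.54
HSA contribution: $88.94
Pre-tax total = $107.54 + $88.94 = $196.48
Taxable wages = $1,236.11 − $196.48 = $1,039.63
State tax withheld: $1,039.63 × 0.0425 = $44.18
Paid family leave insurance: $1,236.11 × 0.011 = $13.60
State unemployment insurance (employee share): $1,236.11 × 0.01 = $12.36
Health insurance premium: $88.80
Union dues: $1,236.11 × 0.031 = $38.32
Total deductions = $107.54 + $88.94 + $44.18 + $13.60 + $12.36 + $88.80 + $38.32 = $393.74
Net pay = $1,236.11 − $393.74 = $842.37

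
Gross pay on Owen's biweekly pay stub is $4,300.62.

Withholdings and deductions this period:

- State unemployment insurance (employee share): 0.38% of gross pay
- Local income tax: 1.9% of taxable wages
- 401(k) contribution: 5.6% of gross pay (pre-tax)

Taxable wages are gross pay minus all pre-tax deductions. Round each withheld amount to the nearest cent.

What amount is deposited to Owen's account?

401(k) contribution: $4,300.62 × 0.056 = $240.83
Taxable wages = $4,300.62 − $240.83 = $4,059.79
Local income tax: $4,059.79 × 0.019 = $77.14
State unemployment insurance (employee share): $4,300.62 × 0.0038 = $16.34
Total deductions = $240.83 + $77.14 + $16.34 = $334.31
Net pay = $4,300.62 − $334.31 = $3,966.31

$3,966.31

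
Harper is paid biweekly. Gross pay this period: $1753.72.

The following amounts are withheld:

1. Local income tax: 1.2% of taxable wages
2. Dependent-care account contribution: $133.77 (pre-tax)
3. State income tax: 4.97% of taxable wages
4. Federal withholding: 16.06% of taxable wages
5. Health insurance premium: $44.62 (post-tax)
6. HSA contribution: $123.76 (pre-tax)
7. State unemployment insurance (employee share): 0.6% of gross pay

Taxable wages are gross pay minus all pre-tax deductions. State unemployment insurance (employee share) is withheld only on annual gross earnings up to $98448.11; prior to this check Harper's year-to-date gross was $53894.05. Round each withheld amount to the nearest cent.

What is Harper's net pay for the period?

Dependent-care account contribution: $133.77
HSA contribution: $123.76
Pre-tax total = $133.77 + $123.76 = $257.53
Taxable wages = $1753.72 − $257.53 = $1496.19
Local income tax: $1496.19 × 0.012 = $17.95
Federal withholding: $1496.19 × 0.1606 = $240.29
State income tax: $1496.19 × 0.0497 = $74.36
State unemployment insurance (employee share): cap not yet reached, full $1753.72 is subject → $1753.72 × 0.006 = $10.52
Health insurance premium: $44.62
Total deductions = $133.77 + $123.76 + $17.95 + $240.29 + $74.36 + $10.52 + $44.62 = $645.27
Net pay = $1753.72 − $645.27 = $1108.45

$1108.45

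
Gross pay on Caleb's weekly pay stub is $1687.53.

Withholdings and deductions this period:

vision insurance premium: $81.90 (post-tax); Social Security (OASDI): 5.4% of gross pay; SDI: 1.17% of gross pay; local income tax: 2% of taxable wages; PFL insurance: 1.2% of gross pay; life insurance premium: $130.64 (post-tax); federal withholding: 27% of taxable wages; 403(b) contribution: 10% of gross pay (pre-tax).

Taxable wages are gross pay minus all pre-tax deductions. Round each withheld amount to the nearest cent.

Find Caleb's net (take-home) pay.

403(b) contribution: $1687.53 × 0.1 = $168.75
Taxable wages = $1687.53 − $168.75 = $1518.78
Federal withholding: $1518.78 × 0.27 = $410.07
Local income tax: $1518.78 × 0.02 = $30.38
PFL insurance: $1687.53 × 0.012 = $20.25
SDI: $1687.53 × 0.0117 = $19.74
Social Security (OASDI): $1687.53 × 0.054 = $91.13
Life insurance premium: $130.64
Vision insurance premium: $81.90
Total deductions = $168.75 + $410.07 + $30.38 + $20.25 + $19.74 + $91.13 + $130.64 + $81.90 = $952.86
Net pay = $1687.53 − $952.86 = $734.67

$734.67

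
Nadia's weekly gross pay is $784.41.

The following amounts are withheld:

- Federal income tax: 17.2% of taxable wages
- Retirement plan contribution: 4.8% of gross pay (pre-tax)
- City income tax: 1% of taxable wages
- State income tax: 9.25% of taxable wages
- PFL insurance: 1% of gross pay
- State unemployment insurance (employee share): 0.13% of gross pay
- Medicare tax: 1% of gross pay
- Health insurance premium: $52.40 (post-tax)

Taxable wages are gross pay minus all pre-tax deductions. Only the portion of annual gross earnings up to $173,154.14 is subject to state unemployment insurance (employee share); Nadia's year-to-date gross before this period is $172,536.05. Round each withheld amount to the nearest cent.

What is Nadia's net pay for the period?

$472.89

Retirement plan contribution: $784.41 × 0.048 = $37.65
Taxable wages = $784.41 − $37.65 = $746.76
State income tax: $746.76 × 0.0925 = $69.08
City income tax: $746.76 × 0.01 = $7.47
Federal income tax: $746.76 × 0.172 = $128.44
State unemployment insurance (employee share): only $173,154.14 − $172,536.05 = $618.09 of this check is subject → $618.09 × 0.0013 = $0.80
PFL insurance: $784.41 × 0.01 = $7.84
Medicare tax: $784.41 × 0.01 = $7.84
Health insurance premium: $52.40
Total deductions = $37.65 + $69.08 + $7.47 + $128.44 + $0.80 + $7.84 + $7.84 + $52.40 = $311.52
Net pay = $784.41 − $311.52 = $472.89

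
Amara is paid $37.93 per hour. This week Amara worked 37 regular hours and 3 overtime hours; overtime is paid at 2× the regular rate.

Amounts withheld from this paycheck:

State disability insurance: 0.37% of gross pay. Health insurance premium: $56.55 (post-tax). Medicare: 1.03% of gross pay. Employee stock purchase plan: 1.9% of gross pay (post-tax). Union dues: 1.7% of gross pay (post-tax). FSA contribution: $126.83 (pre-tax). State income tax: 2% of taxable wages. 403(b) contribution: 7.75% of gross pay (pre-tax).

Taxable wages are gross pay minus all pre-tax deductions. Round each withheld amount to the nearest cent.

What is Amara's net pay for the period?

Regular pay: 37 × $37.93 = $1,403.41
Overtime pay: 3 × $37.93 × 2 = $227.58
Gross pay = $1,403.41 + $227.58 = $1,630.99
FSA contribution: $126.83
403(b) contribution: $1,630.99 × 0.0775 = $126.40
Pre-tax total = $126.83 + $126.40 = $253.23
Taxable wages = $1,630.99 − $253.23 = $1,377.76
State income tax: $1,377.76 × 0.02 = $27.56
State disability insurance: $1,630.99 × 0.0037 = $6.03
Medicare: $1,630.99 × 0.0103 = $16.80
Union dues: $1,630.99 × 0.017 = $27.73
Employee stock purchase plan: $1,630.99 × 0.019 = $30.99
Health insurance premium: $56.55
Total deductions = $126.83 + $126.40 + $27.56 + $6.03 + $16.80 + $27.73 + $30.99 + $56.55 = $418.89
Net pay = $1,630.99 − $418.89 = $1,212.10

$1,212.10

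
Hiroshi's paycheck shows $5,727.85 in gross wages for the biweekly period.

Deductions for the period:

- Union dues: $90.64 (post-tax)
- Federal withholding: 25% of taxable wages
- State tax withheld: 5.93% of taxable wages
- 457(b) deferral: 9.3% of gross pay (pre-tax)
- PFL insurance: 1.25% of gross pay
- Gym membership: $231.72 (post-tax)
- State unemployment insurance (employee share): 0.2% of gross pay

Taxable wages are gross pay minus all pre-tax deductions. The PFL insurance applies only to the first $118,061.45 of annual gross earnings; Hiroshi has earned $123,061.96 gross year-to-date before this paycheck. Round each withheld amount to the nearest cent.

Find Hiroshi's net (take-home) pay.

$3,254.48

457(b) deferral: $5,727.85 × 0.093 = $532.69
Taxable wages = $5,727.85 − $532.69 = $5,195.16
Federal withholding: $5,195.16 × 0.25 = $1,298.79
State tax withheld: $5,195.16 × 0.0593 = $308.07
PFL insurance: annual cap $118,061.45 already reached (YTD $123,061.96), so $0.00
State unemployment insurance (employee share): $5,727.85 × 0.002 = $11.46
Union dues: $90.64
Gym membership: $231.72
Total deductions = $532.69 + $1,298.79 + $308.07 + $0.00 + $11.46 + $90.64 + $231.72 = $2,473.37
Net pay = $5,727.85 − $2,473.37 = $3,254.48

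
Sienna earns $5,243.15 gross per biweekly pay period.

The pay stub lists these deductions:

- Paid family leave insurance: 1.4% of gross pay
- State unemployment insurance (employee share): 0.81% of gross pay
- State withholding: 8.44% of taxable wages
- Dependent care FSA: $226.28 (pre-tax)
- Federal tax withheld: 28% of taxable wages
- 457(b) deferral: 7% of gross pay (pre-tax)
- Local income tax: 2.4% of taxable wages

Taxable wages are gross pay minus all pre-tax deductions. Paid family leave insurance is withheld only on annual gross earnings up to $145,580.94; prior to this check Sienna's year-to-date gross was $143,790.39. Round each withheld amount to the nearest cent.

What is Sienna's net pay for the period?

$2,776.30

457(b) deferral: $5,243.15 × 0.07 = $367.02
Dependent care FSA: $226.28
Pre-tax total = $367.02 + $226.28 = $593.30
Taxable wages = $5,243.15 − $593.30 = $4,649.85
Federal tax withheld: $4,649.85 × 0.28 = $1,301.96
Local income tax: $4,649.85 × 0.024 = $111.60
State withholding: $4,649.85 × 0.0844 = $392.45
State unemployment insurance (employee share): $5,243.15 × 0.0081 = $42.47
Paid family leave insurance: only $145,580.94 − $143,790.39 = $1,790.55 of this check is subject → $1,790.55 × 0.014 = $25.07
Total deductions = $367.02 + $226.28 + $1,301.96 + $111.60 + $392.45 + $42.47 + $25.07 = $2,466.85
Net pay = $5,243.15 − $2,466.85 = $2,776.30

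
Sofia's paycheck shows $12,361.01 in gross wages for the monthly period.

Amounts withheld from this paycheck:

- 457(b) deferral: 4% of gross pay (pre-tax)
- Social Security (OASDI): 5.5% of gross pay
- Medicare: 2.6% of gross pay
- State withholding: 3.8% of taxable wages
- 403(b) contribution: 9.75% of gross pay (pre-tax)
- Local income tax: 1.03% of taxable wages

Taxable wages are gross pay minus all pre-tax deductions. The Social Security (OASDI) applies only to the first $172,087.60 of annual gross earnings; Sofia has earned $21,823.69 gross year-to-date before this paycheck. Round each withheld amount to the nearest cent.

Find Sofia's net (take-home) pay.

457(b) deferral: $12,361.01 × 0.04 = $494.44
403(b) contribution: $12,361.01 × 0.0975 = $1,205.20
Pre-tax total = $494.44 + $1,205.20 = $1,699.64
Taxable wages = $12,361.01 − $1,699.64 = $10,661.37
State withholding: $10,661.37 × 0.038 = $405.13
Local income tax: $10,661.37 × 0.0103 = $109.81
Medicare: $12,361.01 × 0.026 = $321.39
Social Security (OASDI): cap not yet reached, full $12,361.01 is subject → $12,361.01 × 0.055 = $679.86
Total deductions = $494.44 + $1,205.20 + $405.13 + $109.81 + $321.39 + $679.86 = $3,215.83
Net pay = $12,361.01 − $3,215.83 = $9,145.18

$9,145.18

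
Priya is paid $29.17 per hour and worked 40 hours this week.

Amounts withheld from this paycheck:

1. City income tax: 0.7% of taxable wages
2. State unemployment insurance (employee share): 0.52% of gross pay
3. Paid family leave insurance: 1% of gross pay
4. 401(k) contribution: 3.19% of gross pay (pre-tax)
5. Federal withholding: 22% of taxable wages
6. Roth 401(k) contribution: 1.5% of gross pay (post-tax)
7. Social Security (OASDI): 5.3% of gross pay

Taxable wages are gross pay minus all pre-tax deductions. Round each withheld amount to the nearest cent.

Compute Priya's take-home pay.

Gross pay: 40 × $29.17 = $1,166.80
401(k) contribution: $1,166.80 × 0.0319 = $37.22
Taxable wages = $1,166.80 − $37.22 = $1,129.58
Federal withholding: $1,129.58 × 0.22 = $248.51
City income tax: $1,129.58 × 0.007 = $7.91
Social Security (OASDI): $1,166.80 × 0.053 = $61.84
Paid family leave insurance: $1,166.80 × 0.01 = $11.67
State unemployment insurance (employee share): $1,166.80 × 0.0052 = $6.07
Roth 401(k) contribution: $1,166.80 × 0.015 = $17.50
Total deductions = $37.22 + $248.51 + $7.91 + $61.84 + $11.67 + $6.07 + $17.50 = $390.72
Net pay = $1,166.80 − $390.72 = $776.08

$776.08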